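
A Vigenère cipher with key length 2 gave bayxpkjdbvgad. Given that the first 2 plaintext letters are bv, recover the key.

af

Subtract each crib letter from the matching ciphertext letter (mod 26):
b(1)−b(1)=0 → a
a(0)−v(21)=-21≡5 → f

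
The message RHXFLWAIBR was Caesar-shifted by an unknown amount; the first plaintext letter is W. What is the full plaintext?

WMCKQBFNGW

From the crib: R(17)−W(22)=-5≡21, so the shift is 21.
Subtract 21 from each ciphertext letter:
R(17): 17−21=-4≡22 → W
H(7): 7−21=-14≡12 → M
X(23): 23−21=2 → C
F(5): 5−21=-16≡10 → K
L(11): 11−21=-10≡16 → Q
W(22): 22−21=1 → B
A(0): 0−21=-21≡5 → F
I(8): 8−21=-13≡13 → N
B(1): 1−21=-20≡6 → G
R(17): 17−21=-4≡22 → W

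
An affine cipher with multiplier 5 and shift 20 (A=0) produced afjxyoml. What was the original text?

wxdlgeot

The inverse of 5 mod 26 is 21, since 5·21=105≡1. Apply D(y)=21·(y−20) mod 26:
a(0): 21·(0−20)=-420≡22 → w
f(5): 21·(5−20)=-315≡23 → x
j(9): 21·(9−20)=-231≡3 → d
x(23): 21·(23−20)=63≡11 → l
y(24): 21·(24−20)=84≡6 → g
o(14): 21·(14−20)=-126≡4 → e
m(12): 21·(12−20)=-168≡14 → o
l(11): 21·(11−20)=-189≡19 → t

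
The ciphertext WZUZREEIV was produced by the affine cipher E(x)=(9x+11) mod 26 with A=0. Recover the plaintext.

HQBQSFFRE

The inverse of 9 mod 26 is 3, since 9·3=27≡1. Apply D(y)=3·(y−11) mod 26:
W(22): 3·(22−11)=33≡7 → H
Z(25): 3·(25−11)=42≡16 → Q
U(20): 3·(20−11)=27≡1 → B
Z(25): 3·(25−11)=42≡16 → Q
R(17): 3·(17−11)=18 → S
E(4): 3·(4−11)=-21≡5 → F
E(4): 3·(4−11)=-21≡5 → F
I(8): 3·(8−11)=-9≡17 → R
V(21): 3·(21−11)=30≡4 → E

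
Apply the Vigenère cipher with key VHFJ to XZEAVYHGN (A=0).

SGJJQFMPI

Repeat the key across the message: VHFJVHFJV
X(23)+V(21): 44≡18 → S
Z(25)+H(7): 32≡6 → G
E(4)+F(5): 9 → J
A(0)+J(9): 9 → J
V(21)+V(21): 42≡16 → Q
Y(24)+H(7): 31≡5 → F
H(7)+F(5): 12 → M
G(6)+J(9): 15 → P
N(13)+V(21): 34≡8 → I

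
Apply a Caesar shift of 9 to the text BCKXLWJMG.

B(1): 1+9=10 → K
C(2): 2+9=11 → L
K(10): 10+9=19 → T
X(23): 23+9=32≡6 → G
L(11): 11+9=20 → U
W(22): 22+9=31≡5 → F
J(9): 9+9=18 → S
M(12): 12+9=21 → V
G(6): 6+9=15 → P

KLTGUFSVP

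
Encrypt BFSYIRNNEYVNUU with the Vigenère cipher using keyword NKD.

OPVLSUAXHLFQHE

Repeat the key across the message: NKDNKDNKDNKDNK
B(1)+N(13): 14 → O
F(5)+K(10): 15 → P
S(18)+D(3): 21 → V
Y(24)+N(13): 37≡11 → L
I(8)+K(10): 18 → S
R(17)+D(3): 20 → U
N(13)+N(13): 26≡0 → A
N(13)+K(10): 23 → X
E(4)+D(3): 7 → H
Y(24)+N(13): 37≡11 → L
V(21)+K(10): 31≡5 → F
N(13)+D(3): 16 → Q
U(20)+N(13): 33≡7 → H
U(20)+K(10): 30≡4 → E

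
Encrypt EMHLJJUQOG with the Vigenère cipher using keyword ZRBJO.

Repeat the key across the message: ZRBJOZRBJO
E(4)+Z(25): 29≡3 → D
M(12)+R(17): 29≡3 → D
H(7)+B(1): 8 → I
L(11)+J(9): 20 → U
J(9)+O(14): 23 → X
J(9)+Z(25): 34≡8 → I
U(20)+R(17): 37≡11 → L
Q(16)+B(1): 17 → R
O(14)+J(9): 23 → X
G(6)+O(14): 20 → U

DDIUXILRXU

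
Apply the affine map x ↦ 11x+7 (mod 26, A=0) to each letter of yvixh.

lerag

y(24): 11·24+7=271≡11 → l
v(21): 11·21+7=238≡4 → e
i(8): 11·8+7=95≡17 → r
x(23): 11·23+7=260≡0 → a
h(7): 11·7+7=84≡6 → g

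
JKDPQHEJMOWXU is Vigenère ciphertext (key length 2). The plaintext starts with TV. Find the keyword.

QP

Subtract each crib letter from the matching ciphertext letter (mod 26):
J(9)−T(19)=-10≡16 → Q
K(10)−V(21)=-11≡15 → P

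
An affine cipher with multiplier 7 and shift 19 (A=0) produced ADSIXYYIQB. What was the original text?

The inverse of 7 mod 26 is 15, since 7·15=105≡1. Apply D(y)=15·(y−19) mod 26:
A(0): 15·(0−19)=-285≡1 → B
D(3): 15·(3−19)=-240≡20 → U
S(18): 15·(18−19)=-15≡11 → L
I(8): 15·(8−19)=-165≡17 → R
X(23): 15·(23−19)=60≡8 → I
Y(24): 15·(24−19)=75≡23 → X
Y(24): 15·(24−19)=75≡23 → X
I(8): 15·(8−19)=-165≡17 → R
Q(16): 15·(16−19)=-45≡7 → H
B(1): 15·(1−19)=-270≡16 → Q

BULRIXXRHQ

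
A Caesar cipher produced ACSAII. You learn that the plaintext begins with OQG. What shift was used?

From the crib: A(0)−O(14)=-14≡12, so the shift is 12.

12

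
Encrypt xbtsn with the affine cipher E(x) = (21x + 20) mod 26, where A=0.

jpdih

x(23): 21·23+20=503≡9 → j
b(1): 21·1+20=41≡15 → p
t(19): 21·19+20=419≡3 → d
s(18): 21·18+20=398≡8 → i
n(13): 21·13+20=293≡7 → h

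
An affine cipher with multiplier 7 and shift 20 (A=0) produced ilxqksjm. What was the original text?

cvtsgwrk

The inverse of 7 mod 26 is 15, since 7·15=105≡1. Apply D(y)=15·(y−20) mod 26:
i(8): 15·(8−20)=-180≡2 → c
l(11): 15·(11−20)=-135≡21 → v
x(23): 15·(23−20)=45≡19 → t
q(16): 15·(16−20)=-60≡18 → s
k(10): 15·(10−20)=-150≡6 → g
s(18): 15·(18−20)=-30≡22 → w
j(9): 15·(9−20)=-165≡17 → r
m(12): 15·(12−20)=-120≡10 → k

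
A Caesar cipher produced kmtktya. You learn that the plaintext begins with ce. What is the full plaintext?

From the crib: k(10)−c(2)=8, so the shift is 8.
Subtract 8 from each ciphertext letter:
k(10): 10−8=2 → c
m(12): 12−8=4 → e
t(19): 19−8=11 → l
k(10): 10−8=2 → c
t(19): 19−8=11 → l
y(24): 24−8=16 → q
a(0): 0−8=-8≡18 → s

celclqs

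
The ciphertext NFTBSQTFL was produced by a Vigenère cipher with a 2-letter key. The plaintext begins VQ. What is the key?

Subtract each crib letter from the matching ciphertext letter (mod 26):
N(13)−V(21)=-8≡18 → S
F(5)−Q(16)=-11≡15 → P

SP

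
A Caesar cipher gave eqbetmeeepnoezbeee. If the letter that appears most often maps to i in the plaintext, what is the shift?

22

The most frequent ciphertext letter is e (appears 9 times).
e is position 4; i is position 8.
Shift = -4≡22.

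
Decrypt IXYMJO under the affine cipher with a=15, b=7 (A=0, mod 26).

HIPJOX

The inverse of 15 mod 26 is 7, since 15·7=105≡1. Apply D(y)=7·(y−7) mod 26:
I(8): 7·(8−7)=7 → H
X(23): 7·(23−7)=112≡8 → I
Y(24): 7·(24−7)=119≡15 → P
M(12): 7·(12−7)=35≡9 → J
J(9): 7·(9−7)=14 → O
O(14): 7·(14−7)=49≡23 → X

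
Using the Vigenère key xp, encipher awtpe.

xlqeb

Repeat the key across the message: xpxpx
a(0)+x(23): 23 → x
w(22)+p(15): 37≡11 → l
t(19)+x(23): 42≡16 → q
p(15)+p(15): 30≡4 → e
e(4)+x(23): 27≡1 → b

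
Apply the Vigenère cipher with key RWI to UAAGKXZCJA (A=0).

LWIXGFQYRR

Repeat the key across the message: RWIRWIRWIR
U(20)+R(17): 37≡11 → L
A(0)+W(22): 22 → W
A(0)+I(8): 8 → I
G(6)+R(17): 23 → X
K(10)+W(22): 32≡6 → G
X(23)+I(8): 31≡5 → F
Z(25)+R(17): 42≡16 → Q
C(2)+W(22): 24 → Y
J(9)+I(8): 17 → R
A(0)+R(17): 17 → R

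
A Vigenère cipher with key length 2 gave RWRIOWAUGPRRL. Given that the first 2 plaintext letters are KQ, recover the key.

HG

Subtract each crib letter from the matching ciphertext letter (mod 26):
R(17)−K(10)=7 → H
W(22)−Q(16)=6 → G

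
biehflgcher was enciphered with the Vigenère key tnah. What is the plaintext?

iveamygvorr

Repeat the key across the ciphertext: tnahtnahtna
b(1)−t(19): -18≡8 → i
i(8)−n(13): -5≡21 → v
e(4)−a(0): 4 → e
h(7)−h(7): 0 → a
f(5)−t(19): -14≡12 → m
l(11)−n(13): -2≡24 → y
g(6)−a(0): 6 → g
c(2)−h(7): -5≡21 → v
h(7)−t(19): -12≡14 → o
e(4)−n(13): -9≡17 → r
r(17)−a(0): 17 → r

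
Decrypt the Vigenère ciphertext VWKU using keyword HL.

OLDJ

Repeat the key across the ciphertext: HLHL
V(21)−H(7): 14 → O
W(22)−L(11): 11 → L
K(10)−H(7): 3 → D
U(20)−L(11): 9 → J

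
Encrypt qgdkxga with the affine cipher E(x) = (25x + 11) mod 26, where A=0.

q(16): 25·16+11=411≡21 → v
g(6): 25·6+11=161≡5 → f
d(3): 25·3+11=86≡8 → i
k(10): 25·10+11=261≡1 → b
x(23): 25·23+11=586≡14 → o
g(6): 25·6+11=161≡5 → f
a(0): 25·0+11=11 → l

vfibofl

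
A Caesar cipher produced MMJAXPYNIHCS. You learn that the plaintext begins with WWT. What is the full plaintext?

From the crib: M(12)−W(22)=-10≡16, so the shift is 16.
Subtract 16 from each ciphertext letter:
M(12): 12−16=-4≡22 → W
M(12): 12−16=-4≡22 → W
J(9): 9−16=-7≡19 → T
A(0): 0−16=-16≡10 → K
X(23): 23−16=7 → H
P(15): 15−16=-1≡25 → Z
Y(24): 24−16=8 → I
N(13): 13−16=-3≡23 → X
I(8): 8−16=-8≡18 → S
H(7): 7−16=-9≡17 → R
C(2): 2−16=-14≡12 → M
S(18): 18−16=2 → C

WWTKHZIXSRMC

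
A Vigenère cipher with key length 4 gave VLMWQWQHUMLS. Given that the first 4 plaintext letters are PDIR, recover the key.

Subtract each crib letter from the matching ciphertext letter (mod 26):
V(21)−P(15)=6 → G
L(11)−D(3)=8 → I
M(12)−I(8)=4 → E
W(22)−R(17)=5 → F

GIEF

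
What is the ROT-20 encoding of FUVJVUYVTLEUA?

ZOPDPOSPNFYOU

F(5): 5+20=25 → Z
U(20): 20+20=40≡14 → O
V(21): 21+20=41≡15 → P
J(9): 9+20=29≡3 → D
V(21): 21+20=41≡15 → P
U(20): 20+20=40≡14 → O
Y(24): 24+20=44≡18 → S
V(21): 21+20=41≡15 → P
T(19): 19+20=39≡13 → N
L(11): 11+20=31≡5 → F
E(4): 4+20=24 → Y
U(20): 20+20=40≡14 → O
A(0): 0+20=20 → U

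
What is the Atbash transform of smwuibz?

s(18) → h(7)
m(12) → n(13)
w(22) → d(3)
u(20) → f(5)
i(8) → r(17)
b(1) → y(24)
z(25) → a(0)

hndfrya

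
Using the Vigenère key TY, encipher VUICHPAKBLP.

Repeat the key across the message: TYTYTYTYTYT
V(21)+T(19): 40≡14 → O
U(20)+Y(24): 44≡18 → S
I(8)+T(19): 27≡1 → B
C(2)+Y(24): 26≡0 → A
H(7)+T(19): 26≡0 → A
P(15)+Y(24): 39≡13 → N
A(0)+T(19): 19 → T
K(10)+Y(24): 34≡8 → I
B(1)+T(19): 20 → U
L(11)+Y(24): 35≡9 → J
P(15)+T(19): 34≡8 → I

OSBAANTIUJI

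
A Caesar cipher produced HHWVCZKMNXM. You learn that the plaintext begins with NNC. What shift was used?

From the crib: H(7)−N(13)=-6≡20, so the shift is 20.

20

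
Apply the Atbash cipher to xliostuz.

x(23) → c(2)
l(11) → o(14)
i(8) → r(17)
o(14) → l(11)
s(18) → h(7)
t(19) → g(6)
u(20) → f(5)
z(25) → a(0)

corlhgfa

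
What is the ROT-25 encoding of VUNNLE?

V(21): 21+25=46≡20 → U
U(20): 20+25=45≡19 → T
N(13): 13+25=38≡12 → M
N(13): 13+25=38≡12 → M
L(11): 11+25=36≡10 → K
E(4): 4+25=29≡3 → D

UTMMKD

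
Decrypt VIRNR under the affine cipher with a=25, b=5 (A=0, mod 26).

The inverse of 25 mod 26 is 25, since 25·25=625≡1. Apply D(y)=25·(y−5) mod 26:
V(21): 25·(21−5)=400≡10 → K
I(8): 25·(8−5)=75≡23 → X
R(17): 25·(17−5)=300≡14 → O
N(13): 25·(13−5)=200≡18 → S
R(17): 25·(17−5)=300≡14 → O

KXOSO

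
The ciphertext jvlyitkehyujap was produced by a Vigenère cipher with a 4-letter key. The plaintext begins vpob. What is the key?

Subtract each crib letter from the matching ciphertext letter (mod 26):
j(9)−v(21)=-12≡14 → o
v(21)−p(15)=6 → g
l(11)−o(14)=-3≡23 → x
y(24)−b(1)=23 → x

ogxx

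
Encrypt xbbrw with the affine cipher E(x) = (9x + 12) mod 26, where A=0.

x(23): 9·23+12=219≡11 → l
b(1): 9·1+12=21 → v
b(1): 9·1+12=21 → v
r(17): 9·17+12=165≡9 → j
w(22): 9·22+12=210≡2 → c

lvvjc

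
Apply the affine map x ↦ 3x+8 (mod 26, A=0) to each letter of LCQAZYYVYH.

POEIFCCTCD

L(11): 3·11+8=41≡15 → P
C(2): 3·2+8=14 → O
Q(16): 3·16+8=56≡4 → E
A(0): 3·0+8=8 → I
Z(25): 3·25+8=83≡5 → F
Y(24): 3·24+8=80≡2 → C
Y(24): 3·24+8=80≡2 → C
V(21): 3·21+8=71≡19 → T
Y(24): 3·24+8=80≡2 → C
H(7): 3·7+8=29≡3 → D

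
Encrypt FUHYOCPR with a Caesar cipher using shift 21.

F(5): 5+21=26≡0 → A
U(20): 20+21=41≡15 → P
H(7): 7+21=28≡2 → C
Y(24): 24+21=45≡19 → T
O(14): 14+21=35≡9 → J
C(2): 2+21=23 → X
P(15): 15+21=36≡10 → K
R(17): 17+21=38≡12 → M

APCTJXKM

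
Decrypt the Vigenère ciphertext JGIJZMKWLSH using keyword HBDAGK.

Repeat the key across the ciphertext: HBDAGKHBDAG
J(9)−H(7): 2 → C
G(6)−B(1): 5 → F
I(8)−D(3): 5 → F
J(9)−A(0): 9 → J
Z(25)−G(6): 19 → T
M(12)−K(10): 2 → C
K(10)−H(7): 3 → D
W(22)−B(1): 21 → V
L(11)−D(3): 8 → I
S(18)−A(0): 18 → S
H(7)−G(6): 1 → B

CFFJTCDVISB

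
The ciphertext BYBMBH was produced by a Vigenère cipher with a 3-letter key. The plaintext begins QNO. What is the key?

LLN

Subtract each crib letter from the matching ciphertext letter (mod 26):
B(1)−Q(16)=-15≡11 → L
Y(24)−N(13)=11 → L
B(1)−O(14)=-13≡13 → N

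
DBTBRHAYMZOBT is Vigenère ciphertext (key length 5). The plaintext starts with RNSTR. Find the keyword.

Subtract each crib letter from the matching ciphertext letter (mod 26):
D(3)−R(17)=-14≡12 → M
B(1)−N(13)=-12≡14 → O
T(19)−S(18)=1 → B
B(1)−T(19)=-18≡8 → I
R(17)−R(17)=0 → A

MOBIA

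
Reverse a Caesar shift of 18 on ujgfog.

u(20): 20−18=2 → c
j(9): 9−18=-9≡17 → r
g(6): 6−18=-12≡14 → o
f(5): 5−18=-13≡13 → n
o(14): 14−18=-4≡22 → w
g(6): 6−18=-12≡14 → o

cronwo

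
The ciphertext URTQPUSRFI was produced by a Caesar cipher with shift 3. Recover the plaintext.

U(20): 20−3=17 → R
R(17): 17−3=14 → O
T(19): 19−3=16 → Q
Q(16): 16−3=13 → N
P(15): 15−3=12 → M
U(20): 20−3=17 → R
S(18): 18−3=15 → P
R(17): 17−3=14 → O
F(5): 5−3=2 → C
I(8): 8−3=5 → F

ROQNMRPOCF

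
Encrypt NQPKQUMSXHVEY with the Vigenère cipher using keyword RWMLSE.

EMBVIYDOJSNIP

Repeat the key across the message: RWMLSERWMLSER
N(13)+R(17): 30≡4 → E
Q(16)+W(22): 38≡12 → M
P(15)+M(12): 27≡1 → B
K(10)+L(11): 21 → V
Q(16)+S(18): 34≡8 → I
U(20)+E(4): 24 → Y
M(12)+R(17): 29≡3 → D
S(18)+W(22): 40≡14 → O
X(23)+M(12): 35≡9 → J
H(7)+L(11): 18 → S
V(21)+S(18): 39≡13 → N
E(4)+E(4): 8 → I
Y(24)+R(17): 41≡15 → P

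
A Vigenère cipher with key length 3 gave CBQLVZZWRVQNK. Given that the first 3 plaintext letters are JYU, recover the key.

TDW

Subtract each crib letter from the matching ciphertext letter (mod 26):
C(2)−J(9)=-7≡19 → T
B(1)−Y(24)=-23≡3 → D
Q(16)−U(20)=-4≡22 → W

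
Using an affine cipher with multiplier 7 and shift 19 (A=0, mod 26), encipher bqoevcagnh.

b(1): 7·1+19=26≡0 → a
q(16): 7·16+19=131≡1 → b
o(14): 7·14+19=117≡13 → n
e(4): 7·4+19=47≡21 → v
v(21): 7·21+19=166≡10 → k
c(2): 7·2+19=33≡7 → h
a(0): 7·0+19=19 → t
g(6): 7·6+19=61≡9 → j
n(13): 7·13+19=110≡6 → g
h(7): 7·7+19=68≡16 → q

abnvkhtjgq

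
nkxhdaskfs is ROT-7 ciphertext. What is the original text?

n(13): 13−7=6 → g
k(10): 10−7=3 → d
x(23): 23−7=16 → q
h(7): 7−7=0 → a
d(3): 3−7=-4≡22 → w
a(0): 0−7=-7≡19 → t
s(18): 18−7=11 → l
k(10): 10−7=3 → d
f(5): 5−7=-2≡24 → y
s(18): 18−7=11 → l

gdqawtldyl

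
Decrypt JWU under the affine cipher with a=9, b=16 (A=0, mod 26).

The inverse of 9 mod 26 is 3, since 9·3=27≡1. Apply D(y)=3·(y−16) mod 26:
J(9): 3·(9−16)=-21≡5 → F
W(22): 3·(22−16)=18 → S
U(20): 3·(20−16)=12 → M

FSM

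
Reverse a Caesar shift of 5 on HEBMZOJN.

CZWHUJEI

H(7): 7−5=2 → C
E(4): 4−5=-1≡25 → Z
B(1): 1−5=-4≡22 → W
M(12): 12−5=7 → H
Z(25): 25−5=20 → U
O(14): 14−5=9 → J
J(9): 9−5=4 → E
N(13): 13−5=8 → I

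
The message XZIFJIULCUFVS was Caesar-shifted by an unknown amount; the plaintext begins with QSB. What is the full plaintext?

From the crib: X(23)−Q(16)=7, so the shift is 7.
Subtract 7 from each ciphertext letter:
X(23): 23−7=16 → Q
Z(25): 25−7=18 → S
I(8): 8−7=1 → B
F(5): 5−7=-2≡24 → Y
J(9): 9−7=2 → C
I(8): 8−7=1 → B
U(20): 20−7=13 → N
L(11): 11−7=4 → E
C(2): 2−7=-5≡21 → V
U(20): 20−7=13 → N
F(5): 5−7=-2≡24 → Y
V(21): 21−7=14 → O
S(18): 18−7=11 → L

QSBYCBNEVNYOL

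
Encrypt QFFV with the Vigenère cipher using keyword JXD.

Repeat the key across the message: JXDJ
Q(16)+J(9): 25 → Z
F(5)+X(23): 28≡2 → C
F(5)+D(3): 8 → I
V(21)+J(9): 30≡4 → E

ZCIE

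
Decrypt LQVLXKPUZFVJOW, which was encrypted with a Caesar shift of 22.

PUZPBOTYDJZNSA

L(11): 11−22=-11≡15 → P
Q(16): 16−22=-6≡20 → U
V(21): 21−22=-1≡25 → Z
L(11): 11−22=-11≡15 → P
X(23): 23−22=1 → B
K(10): 10−22=-12≡14 → O
P(15): 15−22=-7≡19 → T
U(20): 20−22=-2≡24 → Y
Z(25): 25−22=3 → D
F(5): 5−22=-17≡9 → J
V(21): 21−22=-1≡25 → Z
J(9): 9−22=-13≡13 → N
O(14): 14−22=-8≡18 → S
W(22): 22−22=0 → A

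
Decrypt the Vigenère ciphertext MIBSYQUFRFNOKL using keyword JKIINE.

Repeat the key across the ciphertext: JKIINEJKIINEJK
M(12)−J(9): 3 → D
I(8)−K(10): -2≡24 → Y
B(1)−I(8): -7≡19 → T
S(18)−I(8): 10 → K
Y(24)−N(13): 11 → L
Q(16)−E(4): 12 → M
U(20)−J(9): 11 → L
F(5)−K(10): -5≡21 → V
R(17)−I(8): 9 → J
F(5)−I(8): -3≡23 → X
N(13)−N(13): 0 → A
O(14)−E(4): 10 → K
K(10)−J(9): 1 → B
L(11)−K(10): 1 → B

DYTKLMLVJXAKBB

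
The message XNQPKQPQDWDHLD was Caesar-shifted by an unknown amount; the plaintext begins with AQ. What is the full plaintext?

From the crib: X(23)−A(0)=23, so the shift is 23.
Subtract 23 from each ciphertext letter:
X(23): 23−23=0 → A
N(13): 13−23=-10≡16 → Q
Q(16): 16−23=-7≡19 → T
P(15): 15−23=-8≡18 → S
K(10): 10−23=-13≡13 → N
Q(16): 16−23=-7≡19 → T
P(15): 15−23=-8≡18 → S
Q(16): 16−23=-7≡19 → T
D(3): 3−23=-20≡6 → G
W(22): 22−23=-1≡25 → Z
D(3): 3−23=-20≡6 → G
H(7): 7−23=-16≡10 → K
L(11): 11−23=-12≡14 → O
D(3): 3−23=-20≡6 → G

AQTSNTSTGZGKOG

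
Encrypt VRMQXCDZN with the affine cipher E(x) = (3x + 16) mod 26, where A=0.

V(21): 3·21+16=79≡1 → B
R(17): 3·17+16=67≡15 → P
M(12): 3·12+16=52≡0 → A
Q(16): 3·16+16=64≡12 → M
X(23): 3·23+16=85≡7 → H
C(2): 3·2+16=22 → W
D(3): 3·3+16=25 → Z
Z(25): 3·25+16=91≡13 → N
N(13): 3·13+16=55≡3 → D

BPAMHWZND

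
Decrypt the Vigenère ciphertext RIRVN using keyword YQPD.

Repeat the key across the ciphertext: YQPDY
R(17)−Y(24): -7≡19 → T
I(8)−Q(16): -8≡18 → S
R(17)−P(15): 2 → C
V(21)−D(3): 18 → S
N(13)−Y(24): -11≡15 → P

TSCSP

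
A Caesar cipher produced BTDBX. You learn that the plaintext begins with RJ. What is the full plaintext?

RJTRN

From the crib: B(1)−R(17)=-16≡10, so the shift is 10.
Subtract 10 from each ciphertext letter:
B(1): 1−10=-9≡17 → R
T(19): 19−10=9 → J
D(3): 3−10=-7≡19 → T
B(1): 1−10=-9≡17 → R
X(23): 23−10=13 → N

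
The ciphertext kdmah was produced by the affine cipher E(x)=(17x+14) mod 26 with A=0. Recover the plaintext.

mhgqv

The inverse of 17 mod 26 is 23, since 17·23=391≡1. Apply D(y)=23·(y−14) mod 26:
k(10): 23·(10−14)=-92≡12 → m
d(3): 23·(3−14)=-253≡7 → h
m(12): 23·(12−14)=-46≡6 → g
a(0): 23·(0−14)=-322≡16 → q
h(7): 23·(7−14)=-161≡21 → v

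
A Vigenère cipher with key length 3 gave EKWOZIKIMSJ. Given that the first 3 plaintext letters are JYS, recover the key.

VME

Subtract each crib letter from the matching ciphertext letter (mod 26):
E(4)−J(9)=-5≡21 → V
K(10)−Y(24)=-14≡12 → M
W(22)−S(18)=4 → E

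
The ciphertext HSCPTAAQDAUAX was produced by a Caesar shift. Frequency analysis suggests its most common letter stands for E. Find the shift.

22

The most frequent ciphertext letter is A (appears 4 times).
A is position 0; E is position 4.
Shift = -4≡22.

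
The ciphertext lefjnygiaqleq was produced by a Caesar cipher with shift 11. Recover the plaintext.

l(11): 11−11=0 → a
e(4): 4−11=-7≡19 → t
f(5): 5−11=-6≡20 → u
j(9): 9−11=-2≡24 → y
n(13): 13−11=2 → c
y(24): 24−11=13 → n
g(6): 6−11=-5≡21 → v
i(8): 8−11=-3≡23 → x
a(0): 0−11=-11≡15 → p
q(16): 16−11=5 → f
l(11): 11−11=0 → a
e(4): 4−11=-7≡19 → t
q(16): 16−11=5 → f

atuycnvxpfatf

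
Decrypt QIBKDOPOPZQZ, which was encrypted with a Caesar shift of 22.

UMFOHSTSTDUD

Q(16): 16−22=-6≡20 → U
I(8): 8−22=-14≡12 → M
B(1): 1−22=-21≡5 → F
K(10): 10−22=-12≡14 → O
D(3): 3−22=-19≡7 → H
O(14): 14−22=-8≡18 → S
P(15): 15−22=-7≡19 → T
O(14): 14−22=-8≡18 → S
P(15): 15−22=-7≡19 → T
Z(25): 25−22=3 → D
Q(16): 16−22=-6≡20 → U
Z(25): 25−22=3 → D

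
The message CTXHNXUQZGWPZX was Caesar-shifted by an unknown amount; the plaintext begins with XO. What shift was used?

5

From the crib: C(2)−X(23)=-21≡5, so the shift is 5.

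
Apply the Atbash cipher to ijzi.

i(8) → r(17)
j(9) → q(16)
z(25) → a(0)
i(8) → r(17)

rqar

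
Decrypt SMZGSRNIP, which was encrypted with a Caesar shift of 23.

S(18): 18−23=-5≡21 → V
M(12): 12−23=-11≡15 → P
Z(25): 25−23=2 → C
G(6): 6−23=-17≡9 → J
S(18): 18−23=-5≡21 → V
R(17): 17−23=-6≡20 → U
N(13): 13−23=-10≡16 → Q
I(8): 8−23=-15≡11 → L
P(15): 15−23=-8≡18 → S

VPCJVUQLS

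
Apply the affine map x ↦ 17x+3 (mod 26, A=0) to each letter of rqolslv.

r(17): 17·17+3=292≡6 → g
q(16): 17·16+3=275≡15 → p
o(14): 17·14+3=241≡7 → h
l(11): 17·11+3=190≡8 → i
s(18): 17·18+3=309≡23 → x
l(11): 17·11+3=190≡8 → i
v(21): 17·21+3=360≡22 → w

gphixiw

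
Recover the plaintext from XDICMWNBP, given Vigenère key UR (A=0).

DMOLSFTKV

Repeat the key across the ciphertext: URURURURU
X(23)−U(20): 3 → D
D(3)−R(17): -14≡12 → M
I(8)−U(20): -12≡14 → O
C(2)−R(17): -15≡11 → L
M(12)−U(20): -8≡18 → S
W(22)−R(17): 5 → F
N(13)−U(20): -7≡19 → T
B(1)−R(17): -16≡10 → K
P(15)−U(20): -5≡21 → V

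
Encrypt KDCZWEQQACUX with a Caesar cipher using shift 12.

WPOLIQCCMOGJ

K(10): 10+12=22 → W
D(3): 3+12=15 → P
C(2): 2+12=14 → O
Z(25): 25+12=37≡11 → L
W(22): 22+12=34≡8 → I
E(4): 4+12=16 → Q
Q(16): 16+12=28≡2 → C
Q(16): 16+12=28≡2 → C
A(0): 0+12=12 → M
C(2): 2+12=14 → O
U(20): 20+12=32≡6 → G
X(23): 23+12=35≡9 → J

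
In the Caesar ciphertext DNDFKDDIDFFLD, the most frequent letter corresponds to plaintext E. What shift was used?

The most frequent ciphertext letter is D (appears 6 times).
D is position 3; E is position 4.
Shift = -1≡25.

25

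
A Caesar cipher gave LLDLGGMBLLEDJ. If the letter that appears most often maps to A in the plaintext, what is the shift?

The most frequent ciphertext letter is L (appears 5 times).
L is position 11; A is position 0.
Shift = 11.

11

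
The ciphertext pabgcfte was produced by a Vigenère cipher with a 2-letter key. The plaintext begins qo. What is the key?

Subtract each crib letter from the matching ciphertext letter (mod 26):
p(15)−q(16)=-1≡25 → z
a(0)−o(14)=-14≡12 → m

zm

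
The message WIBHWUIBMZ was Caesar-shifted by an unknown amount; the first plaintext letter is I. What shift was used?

From the crib: W(22)−I(8)=14, so the shift is 14.

14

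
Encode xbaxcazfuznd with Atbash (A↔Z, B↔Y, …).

cyzcxzaufamw

x(23) → c(2)
b(1) → y(24)
a(0) → z(25)
x(23) → c(2)
c(2) → x(23)
a(0) → z(25)
z(25) → a(0)
f(5) → u(20)
u(20) → f(5)
z(25) → a(0)
n(13) → m(12)
d(3) → w(22)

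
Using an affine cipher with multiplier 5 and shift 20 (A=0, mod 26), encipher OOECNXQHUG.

O(14): 5·14+20=90≡12 → M
O(14): 5·14+20=90≡12 → M
E(4): 5·4+20=40≡14 → O
C(2): 5·2+20=30≡4 → E
N(13): 5·13+20=85≡7 → H
X(23): 5·23+20=135≡5 → F
Q(16): 5·16+20=100≡22 → W
H(7): 5·7+20=55≡3 → D
U(20): 5·20+20=120≡16 → Q
G(6): 5·6+20=50≡24 → Y

MMOEHFWDQY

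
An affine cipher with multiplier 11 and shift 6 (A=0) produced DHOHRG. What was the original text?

VTWTBA

The inverse of 11 mod 26 is 19, since 11·19=209≡1. Apply D(y)=19·(y−6) mod 26:
D(3): 19·(3−6)=-57≡21 → V
H(7): 19·(7−6)=19 → T
O(14): 19·(14−6)=152≡22 → W
H(7): 19·(7−6)=19 → T
R(17): 19·(17−6)=209≡1 → B
G(6): 19·(6−6)=0 → A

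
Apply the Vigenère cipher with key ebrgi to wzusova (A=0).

aalywzb

Repeat the key across the message: ebrgieb
w(22)+e(4): 26≡0 → a
z(25)+b(1): 26≡0 → a
u(20)+r(17): 37≡11 → l
s(18)+g(6): 24 → y
o(14)+i(8): 22 → w
v(21)+e(4): 25 → z
a(0)+b(1): 1 → b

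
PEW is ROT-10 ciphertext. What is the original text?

P(15): 15−10=5 → F
E(4): 4−10=-6≡20 → U
W(22): 22−10=12 → M

FUM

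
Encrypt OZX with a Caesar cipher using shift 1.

O(14): 14+1=15 → P
Z(25): 25+1=26≡0 → A
X(23): 23+1=24 → Y

PAY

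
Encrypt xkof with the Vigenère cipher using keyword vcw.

smka

Repeat the key across the message: vcwv
x(23)+v(21): 44≡18 → s
k(10)+c(2): 12 → m
o(14)+w(22): 36≡10 → k
f(5)+v(21): 26≡0 → a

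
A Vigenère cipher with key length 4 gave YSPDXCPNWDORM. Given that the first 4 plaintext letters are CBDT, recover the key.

Subtract each crib letter from the matching ciphertext letter (mod 26):
Y(24)−C(2)=22 → W
S(18)−B(1)=17 → R
P(15)−D(3)=12 → M
D(3)−T(19)=-16≡10 → K

WRMK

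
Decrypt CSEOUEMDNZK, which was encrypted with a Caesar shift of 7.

C(2): 2−7=-5≡21 → V
S(18): 18−7=11 → L
E(4): 4−7=-3≡23 → X
O(14): 14−7=7 → H
U(20): 20−7=13 → N
E(4): 4−7=-3≡23 → X
M(12): 12−7=5 → F
D(3): 3−7=-4≡22 → W
N(13): 13−7=6 → G
Z(25): 25−7=18 → S
K(10): 10−7=3 → D

VLXHNXFWGSD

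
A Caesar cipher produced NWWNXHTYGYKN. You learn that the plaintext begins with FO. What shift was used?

From the crib: N(13)−F(5)=8, so the shift is 8.

8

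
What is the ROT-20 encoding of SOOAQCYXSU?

S(18): 18+20=38≡12 → M
O(14): 14+20=34≡8 → I
O(14): 14+20=34≡8 → I
A(0): 0+20=20 → U
Q(16): 16+20=36≡10 → K
C(2): 2+20=22 → W
Y(24): 24+20=44≡18 → S
X(23): 23+20=43≡17 → R
S(18): 18+20=38≡12 → M
U(20): 20+20=40≡14 → O

MIIUKWSRMO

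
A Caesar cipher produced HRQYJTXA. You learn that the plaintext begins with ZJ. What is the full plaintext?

From the crib: H(7)−Z(25)=-18≡8, so the shift is 8.
Subtract 8 from each ciphertext letter:
H(7): 7−8=-1≡25 → Z
R(17): 17−8=9 → J
Q(16): 16−8=8 → I
Y(24): 24−8=16 → Q
J(9): 9−8=1 → B
T(19): 19−8=11 → L
X(23): 23−8=15 → P
A(0): 0−8=-8≡18 → S

ZJIQBLPS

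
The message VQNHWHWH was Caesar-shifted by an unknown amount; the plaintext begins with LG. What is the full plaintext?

LGDXMXMX

From the crib: V(21)−L(11)=10, so the shift is 10.
Subtract 10 from each ciphertext letter:
V(21): 21−10=11 → L
Q(16): 16−10=6 → G
N(13): 13−10=3 → D
H(7): 7−10=-3≡23 → X
W(22): 22−10=12 → M
H(7): 7−10=-3≡23 → X
W(22): 22−10=12 → M
H(7): 7−10=-3≡23 → X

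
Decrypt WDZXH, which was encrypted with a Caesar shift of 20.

W(22): 22−20=2 → C
D(3): 3−20=-17≡9 → J
Z(25): 25−20=5 → F
X(23): 23−20=3 → D
H(7): 7−20=-13≡13 → N

CJFDN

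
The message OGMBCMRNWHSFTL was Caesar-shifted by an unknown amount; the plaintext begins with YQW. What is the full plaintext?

YQWLMWBXGRCPDV

From the crib: O(14)−Y(24)=-10≡16, so the shift is 16.
Subtract 16 from each ciphertext letter:
O(14): 14−16=-2≡24 → Y
G(6): 6−16=-10≡16 → Q
M(12): 12−16=-4≡22 → W
B(1): 1−16=-15≡11 → L
C(2): 2−16=-14≡12 → M
M(12): 12−16=-4≡22 → W
R(17): 17−16=1 → B
N(13): 13−16=-3≡23 → X
W(22): 22−16=6 → G
H(7): 7−16=-9≡17 → R
S(18): 18−16=2 → C
F(5): 5−16=-11≡15 → P
T(19): 19−16=3 → D
L(11): 11−16=-5≡21 → V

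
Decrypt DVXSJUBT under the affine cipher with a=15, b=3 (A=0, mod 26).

AWKBQPMI

The inverse of 15 mod 26 is 7, since 15·7=105≡1. Apply D(y)=7·(y−3) mod 26:
D(3): 7·(3−3)=0 → A
V(21): 7·(21−3)=126≡22 → W
X(23): 7·(23−3)=140≡10 → K
S(18): 7·(18−3)=105≡1 → B
J(9): 7·(9−3)=42≡16 → Q
U(20): 7·(20−3)=119≡15 → P
B(1): 7·(1−3)=-14≡12 → M
T(19): 7·(19−3)=112≡8 → I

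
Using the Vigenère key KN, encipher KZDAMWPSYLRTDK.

UMNNWJZFIYBGNX

Repeat the key across the message: KNKNKNKNKNKNKN
K(10)+K(10): 20 → U
Z(25)+N(13): 38≡12 → M
D(3)+K(10): 13 → N
A(0)+N(13): 13 → N
M(12)+K(10): 22 → W
W(22)+N(13): 35≡9 → J
P(15)+K(10): 25 → Z
S(18)+N(13): 31≡5 → F
Y(24)+K(10): 34≡8 → I
L(11)+N(13): 24 → Y
R(17)+K(10): 27≡1 → B
T(19)+N(13): 32≡6 → G
D(3)+K(10): 13 → N
K(10)+N(13): 23 → X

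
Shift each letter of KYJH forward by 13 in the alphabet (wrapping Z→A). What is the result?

XLWU

K(10): 10+13=23 → X
Y(24): 24+13=37≡11 → L
J(9): 9+13=22 → W
H(7): 7+13=20 → U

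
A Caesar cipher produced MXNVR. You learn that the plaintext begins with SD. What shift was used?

20

From the crib: M(12)−S(18)=-6≡20, so the shift is 20.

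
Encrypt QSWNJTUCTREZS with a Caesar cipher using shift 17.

Q(16): 16+17=33≡7 → H
S(18): 18+17=35≡9 → J
W(22): 22+17=39≡13 → N
N(13): 13+17=30≡4 → E
J(9): 9+17=26≡0 → A
T(19): 19+17=36≡10 → K
U(20): 20+17=37≡11 → L
C(2): 2+17=19 → T
T(19): 19+17=36≡10 → K
R(17): 17+17=34≡8 → I
E(4): 4+17=21 → V
Z(25): 25+17=42≡16 → Q
S(18): 18+17=35≡9 → J

HJNEAKLTKIVQJ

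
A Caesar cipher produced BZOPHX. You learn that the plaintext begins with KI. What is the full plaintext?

KIXYQG

From the crib: B(1)−K(10)=-9≡17, so the shift is 17.
Subtract 17 from each ciphertext letter:
B(1): 1−17=-16≡10 → K
Z(25): 25−17=8 → I
O(14): 14−17=-3≡23 → X
P(15): 15−17=-2≡24 → Y
H(7): 7−17=-10≡16 → Q
X(23): 23−17=6 → G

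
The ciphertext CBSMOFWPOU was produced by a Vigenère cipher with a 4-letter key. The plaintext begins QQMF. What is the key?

MLGH

Subtract each crib letter from the matching ciphertext letter (mod 26):
C(2)−Q(16)=-14≡12 → M
B(1)−Q(16)=-15≡11 → L
S(18)−M(12)=6 → G
M(12)−F(5)=7 → H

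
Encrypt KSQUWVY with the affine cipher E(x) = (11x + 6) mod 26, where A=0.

K(10): 11·10+6=116≡12 → M
S(18): 11·18+6=204≡22 → W
Q(16): 11·16+6=182≡0 → A
U(20): 11·20+6=226≡18 → S
W(22): 11·22+6=248≡14 → O
V(21): 11·21+6=237≡3 → D
Y(24): 11·24+6=270≡10 → K

MWASODK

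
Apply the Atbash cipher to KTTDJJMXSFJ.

K(10) → P(15)
T(19) → G(6)
T(19) → G(6)
D(3) → W(22)
J(9) → Q(16)
J(9) → Q(16)
M(12) → N(13)
X(23) → C(2)
S(18) → H(7)
F(5) → U(20)
J(9) → Q(16)

PGGWQQNCHUQ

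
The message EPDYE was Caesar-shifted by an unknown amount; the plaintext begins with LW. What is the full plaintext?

From the crib: E(4)−L(11)=-7≡19, so the shift is 19.
Subtract 19 from each ciphertext letter:
E(4): 4−19=-15≡11 → L
P(15): 15−19=-4≡22 → W
D(3): 3−19=-16≡10 → K
Y(24): 24−19=5 → F
E(4): 4−19=-15≡11 → L

LWKFL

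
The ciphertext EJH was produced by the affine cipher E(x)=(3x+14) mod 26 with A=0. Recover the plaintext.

OHP

The inverse of 3 mod 26 is 9, since 3·9=27≡1. Apply D(y)=9·(y−14) mod 26:
E(4): 9·(4−14)=-90≡14 → O
J(9): 9·(9−14)=-45≡7 → H
H(7): 9·(7−14)=-63≡15 → P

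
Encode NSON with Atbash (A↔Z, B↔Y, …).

MHLM

N(13) → M(12)
S(18) → H(7)
O(14) → L(11)
N(13) → M(12)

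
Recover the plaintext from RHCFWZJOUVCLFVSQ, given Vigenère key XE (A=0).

UDFBZVMKXRFHIRVM

Repeat the key across the ciphertext: XEXEXEXEXEXEXEXE
R(17)−X(23): -6≡20 → U
H(7)−E(4): 3 → D
C(2)−X(23): -21≡5 → F
F(5)−E(4): 1 → B
W(22)−X(23): -1≡25 → Z
Z(25)−E(4): 21 → V
J(9)−X(23): -14≡12 → M
O(14)−E(4): 10 → K
U(20)−X(23): -3≡23 → X
V(21)−E(4): 17 → R
C(2)−X(23): -21≡5 → F
L(11)−E(4): 7 → H
F(5)−X(23): -18≡8 → I
V(21)−E(4): 17 → R
S(18)−X(23): -5≡21 → V
Q(16)−E(4): 12 → M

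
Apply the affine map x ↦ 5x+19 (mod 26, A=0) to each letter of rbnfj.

r(17): 5·17+19=104≡0 → a
b(1): 5·1+19=24 → y
n(13): 5·13+19=84≡6 → g
f(5): 5·5+19=44≡18 → s
j(9): 5·9+19=64≡12 → m

aygsm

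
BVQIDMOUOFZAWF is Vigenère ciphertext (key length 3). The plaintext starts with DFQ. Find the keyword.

YQA

Subtract each crib letter from the matching ciphertext letter (mod 26):
B(1)−D(3)=-2≡24 → Y
V(21)−F(5)=16 → Q
Q(16)−Q(16)=0 → A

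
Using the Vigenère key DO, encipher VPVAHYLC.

YDYOKMOQ

Repeat the key across the message: DODODODO
V(21)+D(3): 24 → Y
P(15)+O(14): 29≡3 → D
V(21)+D(3): 24 → Y
A(0)+O(14): 14 → O
H(7)+D(3): 10 → K
Y(24)+O(14): 38≡12 → M
L(11)+D(3): 14 → O
C(2)+O(14): 16 → Q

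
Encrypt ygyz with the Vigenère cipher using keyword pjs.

Repeat the key across the message: pjsp
y(24)+p(15): 39≡13 → n
g(6)+j(9): 15 → p
y(24)+s(18): 42≡16 → q
z(25)+p(15): 40≡14 → o

npqo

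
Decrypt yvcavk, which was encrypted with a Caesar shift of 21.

dahfap

y(24): 24−21=3 → d
v(21): 21−21=0 → a
c(2): 2−21=-19≡7 → h
a(0): 0−21=-21≡5 → f
v(21): 21−21=0 → a
k(10): 10−21=-11≡15 → p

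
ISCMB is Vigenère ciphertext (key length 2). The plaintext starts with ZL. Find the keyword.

JH

Subtract each crib letter from the matching ciphertext letter (mod 26):
I(8)−Z(25)=-17≡9 → J
S(18)−L(11)=7 → H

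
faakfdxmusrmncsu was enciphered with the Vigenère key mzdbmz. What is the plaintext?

Repeat the key across the ciphertext: mzdbmzmzdbmzmzdb
f(5)−m(12): -7≡19 → t
a(0)−z(25): -25≡1 → b
a(0)−d(3): -3≡23 → x
k(10)−b(1): 9 → j
f(5)−m(12): -7≡19 → t
d(3)−z(25): -22≡4 → e
x(23)−m(12): 11 → l
m(12)−z(25): -13≡13 → n
u(20)−d(3): 17 → r
s(18)−b(1): 17 → r
r(17)−m(12): 5 → f
m(12)−z(25): -13≡13 → n
n(13)−m(12): 1 → b
c(2)−z(25): -23≡3 → d
s(18)−d(3): 15 → p
u(20)−b(1): 19 → t

tbxjtelnrrfnbdpt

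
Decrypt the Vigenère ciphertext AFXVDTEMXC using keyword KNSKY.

QSFLFJRUNE

Repeat the key across the ciphertext: KNSKYKNSKY
A(0)−K(10): -10≡16 → Q
F(5)−N(13): -8≡18 → S
X(23)−S(18): 5 → F
V(21)−K(10): 11 → L
D(3)−Y(24): -21≡5 → F
T(19)−K(10): 9 → J
E(4)−N(13): -9≡17 → R
M(12)−S(18): -6≡20 → U
X(23)−K(10): 13 → N
C(2)−Y(24): -22≡4 → E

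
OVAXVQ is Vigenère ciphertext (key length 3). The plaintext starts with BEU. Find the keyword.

Subtract each crib letter from the matching ciphertext letter (mod 26):
O(14)−B(1)=13 → N
V(21)−E(4)=17 → R
A(0)−U(20)=-20≡6 → G

NRG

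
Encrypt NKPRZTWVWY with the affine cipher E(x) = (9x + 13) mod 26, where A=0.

AZSKECDUDV

N(13): 9·13+13=130≡0 → A
K(10): 9·10+13=103≡25 → Z
P(15): 9·15+13=148≡18 → S
R(17): 9·17+13=166≡10 → K
Z(25): 9·25+13=238≡4 → E
T(19): 9·19+13=184≡2 → C
W(22): 9·22+13=211≡3 → D
V(21): 9·21+13=202≡20 → U
W(22): 9·22+13=211≡3 → D
Y(24): 9·24+13=229≡21 → V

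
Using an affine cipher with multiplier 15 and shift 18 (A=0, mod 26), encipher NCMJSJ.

N(13): 15·13+18=213≡5 → F
C(2): 15·2+18=48≡22 → W
M(12): 15·12+18=198≡16 → Q
J(9): 15·9+18=153≡23 → X
S(18): 15·18+18=288≡2 → C
J(9): 15·9+18=153≡23 → X

FWQXCX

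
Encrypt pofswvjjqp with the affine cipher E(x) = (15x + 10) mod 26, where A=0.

p(15): 15·15+10=235≡1 → b
o(14): 15·14+10=220≡12 → m
f(5): 15·5+10=85≡7 → h
s(18): 15·18+10=280≡20 → u
w(22): 15·22+10=340≡2 → c
v(21): 15·21+10=325≡13 → n
j(9): 15·9+10=145≡15 → p
j(9): 15·9+10=145≡15 → p
q(16): 15·16+10=250≡16 → q
p(15): 15·15+10=235≡1 → b

bmhucnppqb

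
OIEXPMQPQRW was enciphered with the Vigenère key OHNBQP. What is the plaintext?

ABRWZXCIDQG

Repeat the key across the ciphertext: OHNBQPOHNBQ
O(14)−O(14): 0 → A
I(8)−H(7): 1 → B
E(4)−N(13): -9≡17 → R
X(23)−B(1): 22 → W
P(15)−Q(16): -1≡25 → Z
M(12)−P(15): -3≡23 → X
Q(16)−O(14): 2 → C
P(15)−H(7): 8 → I
Q(16)−N(13): 3 → D
R(17)−B(1): 16 → Q
W(22)−Q(16): 6 → G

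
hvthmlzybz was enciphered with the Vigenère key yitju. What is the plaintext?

jnaysnrfsf

Repeat the key across the ciphertext: yitjuyitju
h(7)−y(24): -17≡9 → j
v(21)−i(8): 13 → n
t(19)−t(19): 0 → a
h(7)−j(9): -2≡24 → y
m(12)−u(20): -8≡18 → s
l(11)−y(24): -13≡13 → n
z(25)−i(8): 17 → r
y(24)−t(19): 5 → f
b(1)−j(9): -8≡18 → s
z(25)−u(20): 5 → f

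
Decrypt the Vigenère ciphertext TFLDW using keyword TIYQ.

AXNND

Repeat the key across the ciphertext: TIYQT
T(19)−T(19): 0 → A
F(5)−I(8): -3≡23 → X
L(11)−Y(24): -13≡13 → N
D(3)−Q(16): -13≡13 → N
W(22)−T(19): 3 → D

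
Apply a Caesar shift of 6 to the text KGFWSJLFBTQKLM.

QMLCYPRLHZWQRS

K(10): 10+6=16 → Q
G(6): 6+6=12 → M
F(5): 5+6=11 → L
W(22): 22+6=28≡2 → C
S(18): 18+6=24 → Y
J(9): 9+6=15 → P
L(11): 11+6=17 → R
F(5): 5+6=11 → L
B(1): 1+6=7 → H
T(19): 19+6=25 → Z
Q(16): 16+6=22 → W
K(10): 10+6=16 → Q
L(11): 11+6=17 → R
M(12): 12+6=18 → S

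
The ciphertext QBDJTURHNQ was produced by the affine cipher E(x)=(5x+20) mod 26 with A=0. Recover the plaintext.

The inverse of 5 mod 26 is 21, since 5·21=105≡1. Apply D(y)=21·(y−20) mod 26:
Q(16): 21·(16−20)=-84≡20 → U
B(1): 21·(1−20)=-399≡17 → R
D(3): 21·(3−20)=-357≡7 → H
J(9): 21·(9−20)=-231≡3 → D
T(19): 21·(19−20)=-21≡5 → F
U(20): 21·(20−20)=0 → A
R(17): 21·(17−20)=-63≡15 → P
H(7): 21·(7−20)=-273≡13 → N
N(13): 21·(13−20)=-147≡9 → J
Q(16): 21·(16−20)=-84≡20 → U

URHDFAPNJU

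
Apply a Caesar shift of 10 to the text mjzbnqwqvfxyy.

m(12): 12+10=22 → w
j(9): 9+10=19 → t
z(25): 25+10=35≡9 → j
b(1): 1+10=11 → l
n(13): 13+10=23 → x
q(16): 16+10=26≡0 → a
w(22): 22+10=32≡6 → g
q(16): 16+10=26≡0 → a
v(21): 21+10=31≡5 → f
f(5): 5+10=15 → p
x(23): 23+10=33≡7 → h
y(24): 24+10=34≡8 → i
y(24): 24+10=34≡8 → i

wtjlxagafphii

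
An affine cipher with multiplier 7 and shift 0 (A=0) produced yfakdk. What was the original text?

wxautu

The inverse of 7 mod 26 is 15, since 7·15=105≡1. Apply D(y)=15·(y−0) mod 26:
y(24): 15·(24−0)=360≡22 → w
f(5): 15·(5−0)=75≡23 → x
a(0): 15·(0−0)=0 → a
k(10): 15·(10−0)=150≡20 → u
d(3): 15·(3−0)=45≡19 → t
k(10): 15·(10−0)=150≡20 → u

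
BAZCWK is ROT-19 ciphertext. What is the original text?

B(1): 1−19=-18≡8 → I
A(0): 0−19=-19≡7 → H
Z(25): 25−19=6 → G
C(2): 2−19=-17≡9 → J
W(22): 22−19=3 → D
K(10): 10−19=-9≡17 → R

IHGJDR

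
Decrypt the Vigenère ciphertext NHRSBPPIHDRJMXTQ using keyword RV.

WMAXKUYNQIAOVCCV

Repeat the key across the ciphertext: RVRVRVRVRVRVRVRV
N(13)−R(17): -4≡22 → W
H(7)−V(21): -14≡12 → M
R(17)−R(17): 0 → A
S(18)−V(21): -3≡23 → X
B(1)−R(17): -16≡10 → K
P(15)−V(21): -6≡20 → U
P(15)−R(17): -2≡24 → Y
I(8)−V(21): -13≡13 → N
H(7)−R(17): -10≡16 → Q
D(3)−V(21): -18≡8 → I
R(17)−R(17): 0 → A
J(9)−V(21): -12≡14 → O
M(12)−R(17): -5≡21 → V
X(23)−V(21): 2 → C
T(19)−R(17): 2 → C
Q(16)−V(21): -5≡21 → V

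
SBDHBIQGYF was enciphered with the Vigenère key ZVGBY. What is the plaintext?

Repeat the key across the ciphertext: ZVGBYZVGBY
S(18)−Z(25): -7≡19 → T
B(1)−V(21): -20≡6 → G
D(3)−G(6): -3≡23 → X
H(7)−B(1): 6 → G
B(1)−Y(24): -23≡3 → D
I(8)−Z(25): -17≡9 → J
Q(16)−V(21): -5≡21 → V
G(6)−G(6): 0 → A
Y(24)−B(1): 23 → X
F(5)−Y(24): -19≡7 → H

TGXGDJVAXH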